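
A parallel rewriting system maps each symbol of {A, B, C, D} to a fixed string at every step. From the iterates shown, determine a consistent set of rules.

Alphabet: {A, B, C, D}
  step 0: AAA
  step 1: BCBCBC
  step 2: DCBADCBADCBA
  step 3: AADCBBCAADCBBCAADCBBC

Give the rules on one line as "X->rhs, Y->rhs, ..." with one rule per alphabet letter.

  step 2 ⇒ step 3: DCBADCBADCBA ⇒ A·A·DCB·BC·A·A·DCB·BC·A·A·DCB·BC
    A ↦ BC
    B ↦ DCB
    C ↦ A
    D ↦ A

A->BC, B->DCB, C->A, D->A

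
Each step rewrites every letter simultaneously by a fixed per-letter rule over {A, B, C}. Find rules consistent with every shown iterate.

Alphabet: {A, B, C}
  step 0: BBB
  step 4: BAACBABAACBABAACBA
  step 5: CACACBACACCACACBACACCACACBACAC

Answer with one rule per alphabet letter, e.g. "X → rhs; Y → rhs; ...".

  step 4 ⇒ step 5: BAACBABAACBABAACBA ⇒ C·AC·AC·BA·C·AC·C·AC·AC·BA·C·AC·C·AC·AC·BA·C·AC
    A ↦ AC
    B ↦ C
    C ↦ BA

A->AC, B->C, C->BA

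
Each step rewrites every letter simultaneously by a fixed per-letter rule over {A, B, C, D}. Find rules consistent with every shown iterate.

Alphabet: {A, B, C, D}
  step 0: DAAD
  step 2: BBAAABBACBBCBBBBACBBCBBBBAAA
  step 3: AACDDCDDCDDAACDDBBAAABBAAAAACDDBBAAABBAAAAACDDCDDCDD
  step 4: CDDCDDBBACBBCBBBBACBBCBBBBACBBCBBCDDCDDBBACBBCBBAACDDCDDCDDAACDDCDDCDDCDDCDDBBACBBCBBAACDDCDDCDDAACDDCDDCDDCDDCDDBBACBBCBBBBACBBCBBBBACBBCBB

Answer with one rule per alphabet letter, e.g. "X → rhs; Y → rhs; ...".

  step 3 ⇒ step 4: AACDDCDDCDDAACDDBBAAABBAAAAACDDBBAAABBAAAAACDDCDDCDD ⇒ CDD·CDD·BBA·CBB·CBB·BBA·CBB·CBB·BBA·CBB·CBB·CDD·CDD·BBA·CBB·CBB·A·A·CDD·CDD·CDD·A·A·CDD·CDD·CDD·CDD·CDD·BBA·CBB·CBB·A·A·CDD·CDD·CDD·A·A·CDD·CDD·CDD·CDD·CDD·BBA·CBB·CBB·BBA·CBB·CBB·BBA·CBB·CBB
    A ↦ CDD
    B ↦ A
    C ↦ BBA
    D ↦ CBB

A->CDD, B->A, C->BBA, D->CBB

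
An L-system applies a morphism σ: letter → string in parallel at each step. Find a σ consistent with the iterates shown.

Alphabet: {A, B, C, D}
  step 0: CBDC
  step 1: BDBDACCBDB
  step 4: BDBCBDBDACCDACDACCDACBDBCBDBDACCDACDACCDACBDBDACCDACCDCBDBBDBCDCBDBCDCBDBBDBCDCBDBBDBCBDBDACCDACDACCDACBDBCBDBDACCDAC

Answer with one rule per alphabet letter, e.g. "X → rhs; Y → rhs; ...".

A->DC, B->DAC, C->BDB, D->C

  step 0 ⇒ step 1: CBDC ⇒ BDB·DAC·C·BDB
    B ↦ DAC
    C ↦ BDB
    D ↦ C
    A ↦ DC  (constrained at step 1)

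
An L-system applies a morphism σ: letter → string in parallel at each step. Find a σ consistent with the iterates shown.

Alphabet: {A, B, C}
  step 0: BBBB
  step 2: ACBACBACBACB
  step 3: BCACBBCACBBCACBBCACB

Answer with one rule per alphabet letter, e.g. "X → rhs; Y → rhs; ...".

A->BC, B->CB, C->A

  step 2 ⇒ step 3: ACBACBACBACB ⇒ BC·A·CB·BC·A·CB·BC·A·CB·BC·A·CB
    A ↦ BC
    B ↦ CB
    C ↦ A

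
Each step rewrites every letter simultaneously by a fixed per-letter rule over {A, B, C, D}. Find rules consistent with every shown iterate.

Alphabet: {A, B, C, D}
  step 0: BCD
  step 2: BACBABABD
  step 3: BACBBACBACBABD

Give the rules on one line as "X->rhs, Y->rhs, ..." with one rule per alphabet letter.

  step 2 ⇒ step 3: BACBABABD ⇒ BA·C·B·BA·C·BA·C·BA·BD
    A ↦ C
    B ↦ BA
    C ↦ B
    D ↦ BD

A->C, B->BA, C->B, D->BD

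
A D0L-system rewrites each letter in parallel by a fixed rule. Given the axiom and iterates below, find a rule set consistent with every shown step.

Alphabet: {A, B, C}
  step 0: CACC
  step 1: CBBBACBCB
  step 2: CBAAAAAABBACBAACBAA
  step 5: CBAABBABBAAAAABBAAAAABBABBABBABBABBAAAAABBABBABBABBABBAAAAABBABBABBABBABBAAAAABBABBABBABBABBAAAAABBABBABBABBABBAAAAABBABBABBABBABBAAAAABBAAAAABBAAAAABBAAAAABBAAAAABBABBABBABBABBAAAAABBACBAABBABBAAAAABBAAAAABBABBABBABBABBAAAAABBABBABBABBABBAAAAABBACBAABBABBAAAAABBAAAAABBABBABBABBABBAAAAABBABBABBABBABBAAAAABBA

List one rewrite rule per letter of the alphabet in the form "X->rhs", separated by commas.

  step 1 ⇒ step 2: CBBBACBCB ⇒ CB·AA·AA·AA·BBA·CB·AA·CB·AA
    A ↦ BBA
    B ↦ AA
    C ↦ CB

A->BBA, B->AA, C->CB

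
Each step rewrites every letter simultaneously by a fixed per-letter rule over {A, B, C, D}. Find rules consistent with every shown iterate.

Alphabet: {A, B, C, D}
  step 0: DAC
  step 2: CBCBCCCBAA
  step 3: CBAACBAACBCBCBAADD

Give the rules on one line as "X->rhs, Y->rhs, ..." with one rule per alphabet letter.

  step 2 ⇒ step 3: CBCBCCCBAA ⇒ CB·AA·CB·AA·CB·CB·CB·AA·D·D
    A ↦ D
    B ↦ AA
    C ↦ CB
    D ↦ CC  (constrained at step 0)

A->D, B->AA, C->CB, D->CC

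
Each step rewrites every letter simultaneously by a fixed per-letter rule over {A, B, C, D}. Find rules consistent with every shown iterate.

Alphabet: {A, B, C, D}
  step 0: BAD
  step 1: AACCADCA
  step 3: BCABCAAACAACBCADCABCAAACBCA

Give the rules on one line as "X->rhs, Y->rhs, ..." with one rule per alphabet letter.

A->CA, B->AAC, C->B, D->DCA

  step 0 ⇒ step 1: BAD ⇒ AAC·CA·DCA
    A ↦ CA
    B ↦ AAC
    D ↦ DCA
    C ↦ B  (constrained at step 1)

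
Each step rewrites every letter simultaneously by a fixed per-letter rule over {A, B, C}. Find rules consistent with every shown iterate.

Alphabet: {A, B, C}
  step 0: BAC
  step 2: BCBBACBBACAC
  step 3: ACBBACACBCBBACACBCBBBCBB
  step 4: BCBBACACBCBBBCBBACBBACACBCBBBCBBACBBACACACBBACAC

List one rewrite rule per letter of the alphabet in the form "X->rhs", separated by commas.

A->BC, B->AC, C->BB

  step 3 ⇒ step 4: ACBBACACBCBBACACBCBBBCBB ⇒ BC·BB·AC·AC·BC·BB·BC·BB·AC·BB·AC·AC·BC·BB·BC·BB·AC·BB·AC·AC·AC·BB·AC·AC
    A ↦ BC
    B ↦ AC
    C ↦ BB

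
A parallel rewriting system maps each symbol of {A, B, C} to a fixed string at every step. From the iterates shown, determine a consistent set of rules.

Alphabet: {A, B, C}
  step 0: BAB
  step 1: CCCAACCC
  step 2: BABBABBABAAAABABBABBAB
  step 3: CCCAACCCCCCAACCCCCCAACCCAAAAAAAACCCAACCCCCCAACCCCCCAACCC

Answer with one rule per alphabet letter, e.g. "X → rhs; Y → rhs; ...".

A->AA, B->CCC, C->BAB

  step 2 ⇒ step 3: BABBABBABAAAABABBABBAB ⇒ CCC·AA·CCC·CCC·AA·CCC·CCC·AA·CCC·AA·AA·AA·AA·CCC·AA·CCC·CCC·AA·CCC·CCC·AA·CCC
    A ↦ AA
    B ↦ CCC
  step 1 ⇒ step 2: CCCAACCC ⇒ BAB·BAB·BAB·AA·AA·BAB·BAB·BAB
    C ↦ BAB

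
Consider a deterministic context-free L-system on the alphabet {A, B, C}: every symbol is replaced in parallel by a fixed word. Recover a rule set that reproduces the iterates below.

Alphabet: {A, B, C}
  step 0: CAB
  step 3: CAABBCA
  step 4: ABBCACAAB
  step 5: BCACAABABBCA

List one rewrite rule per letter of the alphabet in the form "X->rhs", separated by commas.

A->B, B->CA, C->A

  step 4 ⇒ step 5: ABBCACAAB ⇒ B·CA·CA·A·B·A·B·B·CA
    A ↦ B
    B ↦ CA
    C ↦ A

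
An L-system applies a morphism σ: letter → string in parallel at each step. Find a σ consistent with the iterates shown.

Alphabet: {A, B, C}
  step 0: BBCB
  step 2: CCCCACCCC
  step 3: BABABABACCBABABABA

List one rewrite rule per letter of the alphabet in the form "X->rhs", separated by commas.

  step 2 ⇒ step 3: CCCCACCCC ⇒ BA·BA·BA·BA·CC·BA·BA·BA·BA
    A ↦ CC
    C ↦ BA
    B ↦ A  (constrained at step 0)

A->CC, B->A, C->BA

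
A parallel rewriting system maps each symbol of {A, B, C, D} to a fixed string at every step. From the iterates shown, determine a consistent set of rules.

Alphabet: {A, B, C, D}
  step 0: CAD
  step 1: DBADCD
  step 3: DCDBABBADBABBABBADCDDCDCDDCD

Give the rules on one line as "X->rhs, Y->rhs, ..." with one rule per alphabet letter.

  step 0 ⇒ step 1: CAD ⇒ D·BAD·CD
    A ↦ BAD
    C ↦ D
    D ↦ CD
    B ↦ BAB  (constrained at step 1)

A->BAD, B->BAB, C->D, D->CD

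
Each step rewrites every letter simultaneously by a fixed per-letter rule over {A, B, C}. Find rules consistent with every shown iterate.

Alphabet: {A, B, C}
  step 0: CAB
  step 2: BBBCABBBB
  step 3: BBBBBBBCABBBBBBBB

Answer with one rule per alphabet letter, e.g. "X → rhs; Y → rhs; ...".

A->CA, B->BB, C->B

  step 2 ⇒ step 3: BBBCABBBB ⇒ BB·BB·BB·B·CA·BB·BB·BB·BB
    A ↦ CA
    B ↦ BB
    C ↦ B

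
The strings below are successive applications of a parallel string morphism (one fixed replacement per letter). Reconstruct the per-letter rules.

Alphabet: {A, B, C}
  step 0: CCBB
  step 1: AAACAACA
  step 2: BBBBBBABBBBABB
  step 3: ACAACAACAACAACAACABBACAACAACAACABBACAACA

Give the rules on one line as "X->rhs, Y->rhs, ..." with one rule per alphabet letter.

A->BB, B->ACA, C->A

  step 2 ⇒ step 3: BBBBBBABBBBABB ⇒ ACA·ACA·ACA·ACA·ACA·ACA·BB·ACA·ACA·ACA·ACA·BB·ACA·ACA
    A ↦ BB
    B ↦ ACA
  step 0 ⇒ step 1: CCBB ⇒ A·A·ACA·ACA
    C ↦ A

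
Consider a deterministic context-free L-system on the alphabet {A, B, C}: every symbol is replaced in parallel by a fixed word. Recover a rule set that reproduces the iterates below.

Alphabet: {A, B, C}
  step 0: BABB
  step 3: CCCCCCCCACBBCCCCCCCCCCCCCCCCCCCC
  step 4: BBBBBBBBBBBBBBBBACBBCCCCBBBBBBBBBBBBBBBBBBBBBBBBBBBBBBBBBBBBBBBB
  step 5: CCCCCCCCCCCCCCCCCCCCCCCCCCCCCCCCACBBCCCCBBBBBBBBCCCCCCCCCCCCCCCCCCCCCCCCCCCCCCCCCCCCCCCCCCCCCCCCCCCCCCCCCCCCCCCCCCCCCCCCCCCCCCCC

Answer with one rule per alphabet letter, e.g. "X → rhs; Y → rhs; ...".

A->AC, B->CC, C->BB

  step 4 ⇒ step 5: BBBBBBBBBBBBBBBBACBBCCCCBBBBBBBBBBBBBBBBBBBBBBBBBBBBBBBBBBBBBBBB ⇒ CC·CC·CC·CC·CC·CC·CC·CC·CC·CC·CC·CC·CC·CC·CC·CC·AC·BB·CC·CC·BB·BB·BB·BB·CC·CC·CC·CC·CC·CC·CC·CC·CC·CC·CC·CC·CC·CC·CC·CC·CC·CC·CC·CC·CC·CC·CC·CC·CC·CC·CC·CC·CC·CC·CC·CC·CC·CC·CC·CC·CC·CC·CC·CC
    A ↦ AC
    B ↦ CC
    C ↦ BB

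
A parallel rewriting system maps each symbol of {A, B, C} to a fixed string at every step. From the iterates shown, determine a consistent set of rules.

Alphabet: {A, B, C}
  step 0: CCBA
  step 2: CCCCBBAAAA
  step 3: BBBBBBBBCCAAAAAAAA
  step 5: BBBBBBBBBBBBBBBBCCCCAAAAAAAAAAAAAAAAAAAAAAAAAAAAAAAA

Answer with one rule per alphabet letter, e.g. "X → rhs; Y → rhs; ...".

  step 2 ⇒ step 3: CCCCBBAAAA ⇒ BB·BB·BB·BB·C·C·AA·AA·AA·AA
    A ↦ AA
    B ↦ C
    C ↦ BB

A->AA, B->C, C->BB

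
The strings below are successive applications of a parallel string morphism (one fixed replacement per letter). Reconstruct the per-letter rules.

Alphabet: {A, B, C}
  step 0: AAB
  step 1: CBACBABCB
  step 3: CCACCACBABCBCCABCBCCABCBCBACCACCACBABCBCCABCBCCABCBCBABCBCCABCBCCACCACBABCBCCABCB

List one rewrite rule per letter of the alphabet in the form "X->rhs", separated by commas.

  step 0 ⇒ step 1: AAB ⇒ CBA·CBA·BCB
    A ↦ CBA
    B ↦ BCB
    C ↦ CCA  (constrained at step 1)

A->CBA, B->BCB, C->CCA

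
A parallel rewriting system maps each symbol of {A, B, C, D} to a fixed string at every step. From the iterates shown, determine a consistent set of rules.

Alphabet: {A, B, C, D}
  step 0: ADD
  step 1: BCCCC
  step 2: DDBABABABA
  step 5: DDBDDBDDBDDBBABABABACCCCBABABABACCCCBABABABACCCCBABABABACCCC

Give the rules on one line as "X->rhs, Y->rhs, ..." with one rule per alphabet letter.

A->B, B->DD, C->BA, D->CC

  step 1 ⇒ step 2: BCCCC ⇒ DD·BA·BA·BA·BA
    B ↦ DD
    C ↦ BA
  step 0 ⇒ step 1: ADD ⇒ B·CC·CC
    A ↦ B
  step 0 ⇒ step 1: ADD ⇒ B·CC·CC
    D ↦ CC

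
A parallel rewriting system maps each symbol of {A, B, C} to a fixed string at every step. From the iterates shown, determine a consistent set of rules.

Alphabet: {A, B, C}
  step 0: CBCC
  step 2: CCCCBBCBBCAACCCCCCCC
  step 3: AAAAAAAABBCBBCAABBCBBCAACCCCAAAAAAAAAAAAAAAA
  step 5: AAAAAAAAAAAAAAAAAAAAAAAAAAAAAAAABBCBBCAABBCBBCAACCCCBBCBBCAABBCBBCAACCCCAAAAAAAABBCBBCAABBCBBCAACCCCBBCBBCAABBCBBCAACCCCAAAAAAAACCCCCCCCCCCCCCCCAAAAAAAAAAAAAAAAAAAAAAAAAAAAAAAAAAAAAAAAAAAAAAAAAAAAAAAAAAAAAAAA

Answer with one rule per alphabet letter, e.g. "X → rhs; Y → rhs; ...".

  step 2 ⇒ step 3: CCCCBBCBBCAACCCCCCCC ⇒ AA·AA·AA·AA·BBC·BBC·AA·BBC·BBC·AA·CC·CC·AA·AA·AA·AA·AA·AA·AA·AA
    A ↦ CC
    B ↦ BBC
    C ↦ AA

A->CC, B->BBC, C->AA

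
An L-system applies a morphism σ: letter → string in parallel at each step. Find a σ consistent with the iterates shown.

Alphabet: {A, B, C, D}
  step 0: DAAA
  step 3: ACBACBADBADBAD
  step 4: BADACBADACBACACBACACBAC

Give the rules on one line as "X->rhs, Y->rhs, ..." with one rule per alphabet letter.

  step 3 ⇒ step 4: ACBACBADBADBAD ⇒ B·AD·AC·B·AD·AC·B·AC·AC·B·AC·AC·B·AC
    A ↦ B
    B ↦ AC
    C ↦ AD
    D ↦ AC

A->B, B->AC, C->AD, D->AC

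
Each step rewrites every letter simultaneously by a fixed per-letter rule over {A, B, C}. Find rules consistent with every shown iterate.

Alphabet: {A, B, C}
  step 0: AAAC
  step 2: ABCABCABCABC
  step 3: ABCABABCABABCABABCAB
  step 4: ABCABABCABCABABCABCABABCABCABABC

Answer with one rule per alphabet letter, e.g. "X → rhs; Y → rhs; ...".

A->AB, B->C, C->AB

  step 3 ⇒ step 4: ABCABABCABABCABABCAB ⇒ AB·C·AB·AB·C·AB·C·AB·AB·C·AB·C·AB·AB·C·AB·C·AB·AB·C
    A ↦ AB
    B ↦ C
    C ↦ AB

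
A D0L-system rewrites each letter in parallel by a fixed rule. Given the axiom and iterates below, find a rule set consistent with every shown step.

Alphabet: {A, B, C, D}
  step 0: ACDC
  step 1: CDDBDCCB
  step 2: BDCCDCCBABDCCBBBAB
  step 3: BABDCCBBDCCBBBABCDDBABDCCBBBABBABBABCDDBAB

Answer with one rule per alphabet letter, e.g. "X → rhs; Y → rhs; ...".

  step 2 ⇒ step 3: BDCCDCCBABDCCBBBAB ⇒ BAB·DCC·B·B·DCC·B·B·BAB·CDD·BAB·DCC·B·B·BAB·BAB·BAB·CDD·BAB
    A ↦ CDD
    B ↦ BAB
    C ↦ B
    D ↦ DCC

A->CDD, B->BAB, C->B, D->DCC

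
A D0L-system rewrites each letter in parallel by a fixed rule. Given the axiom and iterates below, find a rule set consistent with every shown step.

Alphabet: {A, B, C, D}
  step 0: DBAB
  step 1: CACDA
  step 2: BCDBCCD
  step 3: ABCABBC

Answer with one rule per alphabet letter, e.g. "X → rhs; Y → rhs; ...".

A->CD, B->A, C->B, D->C

  step 2 ⇒ step 3: BCDBCCD ⇒ A·B·C·A·B·B·C
    B ↦ A
    C ↦ B
    D ↦ C
  step 0 ⇒ step 1: DBAB ⇒ C·A·CD·A
    A ↦ CD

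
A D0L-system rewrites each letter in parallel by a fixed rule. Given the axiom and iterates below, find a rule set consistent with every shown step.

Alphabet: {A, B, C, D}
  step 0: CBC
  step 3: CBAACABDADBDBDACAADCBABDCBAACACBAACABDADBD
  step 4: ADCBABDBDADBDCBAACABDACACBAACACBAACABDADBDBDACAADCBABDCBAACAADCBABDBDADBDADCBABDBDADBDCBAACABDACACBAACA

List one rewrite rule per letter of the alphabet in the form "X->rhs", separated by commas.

A->BD, B->CBA, C->AD, D->ACA

  step 3 ⇒ step 4: CBAACABDADBDBDACAADCBABDCBAACACBAACABDADBD ⇒ AD·CBA·BD·BD·AD·BD·CBA·ACA·BD·ACA·CBA·ACA·CBA·ACA·BD·AD·BD·BD·ACA·AD·CBA·BD·CBA·ACA·AD·CBA·BD·BD·AD·BD·AD·CBA·BD·BD·AD·BD·CBA·ACA·BD·ACA·CBA·ACA
    A ↦ BD
    B ↦ CBA
    C ↦ AD
    D ↦ ACA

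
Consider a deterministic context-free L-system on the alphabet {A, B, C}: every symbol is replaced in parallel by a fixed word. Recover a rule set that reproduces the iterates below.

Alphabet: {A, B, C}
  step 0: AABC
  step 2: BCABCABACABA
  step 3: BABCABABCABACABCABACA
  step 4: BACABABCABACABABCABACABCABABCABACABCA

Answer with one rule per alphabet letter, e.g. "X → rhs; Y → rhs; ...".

  step 3 ⇒ step 4: BABCABABCABACABCABACA ⇒ BA·CA·BA·B·CA·BA·CA·BA·B·CA·BA·CA·B·CA·BA·B·CA·BA·CA·B·CA
    A ↦ CA
    B ↦ BA
    C ↦ B

A->CA, B->BA, C->B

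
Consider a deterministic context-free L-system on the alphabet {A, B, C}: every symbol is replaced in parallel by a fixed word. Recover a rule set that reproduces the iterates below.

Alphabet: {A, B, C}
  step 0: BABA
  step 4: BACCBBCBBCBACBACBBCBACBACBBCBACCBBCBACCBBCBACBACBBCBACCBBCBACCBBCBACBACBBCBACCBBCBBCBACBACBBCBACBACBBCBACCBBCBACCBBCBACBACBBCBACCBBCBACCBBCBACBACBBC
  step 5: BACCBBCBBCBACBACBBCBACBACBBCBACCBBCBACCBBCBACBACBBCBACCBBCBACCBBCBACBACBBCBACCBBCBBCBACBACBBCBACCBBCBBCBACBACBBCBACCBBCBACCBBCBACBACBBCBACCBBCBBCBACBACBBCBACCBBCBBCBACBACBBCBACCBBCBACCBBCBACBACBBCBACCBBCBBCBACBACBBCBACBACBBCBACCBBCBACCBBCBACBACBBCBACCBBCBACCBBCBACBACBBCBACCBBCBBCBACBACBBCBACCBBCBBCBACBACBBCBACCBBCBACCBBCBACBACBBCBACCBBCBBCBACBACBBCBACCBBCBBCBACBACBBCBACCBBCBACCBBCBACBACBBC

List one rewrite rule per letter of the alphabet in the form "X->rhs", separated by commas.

  step 4 ⇒ step 5: BACCBBCBBCBACBACBBCBACBACBBCBACCBBCBACCBBCBACBACBBCBACCBBCBACCBBCBACBACBBCBACCBBCBBCBACBACBBCBACBACBBCBACCBBCBACCBBCBACBACBBCBACCBBCBACCBBCBACBACBBC ⇒ BAC·C·BBC·BBC·BAC·BAC·BBC·BAC·BAC·BBC·BAC·C·BBC·BAC·C·BBC·BAC·BAC·BBC·BAC·C·BBC·BAC·C·BBC·BAC·BAC·BBC·BAC·C·BBC·BBC·BAC·BAC·BBC·BAC·C·BBC·BBC·BAC·BAC·BBC·BAC·C·BBC·BAC·C·BBC·BAC·BAC·BBC·BAC·C·BBC·BBC·BAC·BAC·BBC·BAC·C·BBC·BBC·BAC·BAC·BBC·BAC·C·BBC·BAC·C·BBC·BAC·BAC·BBC·BAC·C·BBC·BBC·BAC·BAC·BBC·BAC·BAC·BBC·BAC·C·BBC·BAC·C·BBC·BAC·BAC·BBC·BAC·C·BBC·BAC·C·BBC·BAC·BAC·BBC·BAC·C·BBC·BBC·BAC·BAC·BBC·BAC·C·BBC·BBC·BAC·BAC·BBC·BAC·C·BBC·BAC·C·BBC·BAC·BAC·BBC·BAC·C·BBC·BBC·BAC·BAC·BBC·BAC·C·BBC·BBC·BAC·BAC·BBC·BAC·C·BBC·BAC·C·BBC·BAC·BAC·BBC
    A ↦ C
    B ↦ BAC
    C ↦ BBC

A->C, B->BAC, C->BBC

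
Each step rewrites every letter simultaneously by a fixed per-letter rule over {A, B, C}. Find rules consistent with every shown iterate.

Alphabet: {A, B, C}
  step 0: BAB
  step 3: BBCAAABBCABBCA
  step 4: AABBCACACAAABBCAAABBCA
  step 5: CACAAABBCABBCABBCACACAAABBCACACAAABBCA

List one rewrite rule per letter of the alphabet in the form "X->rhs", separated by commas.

A->CA, B->A, C->BB

  step 4 ⇒ step 5: AABBCACACAAABBCAAABBCA ⇒ CA·CA·A·A·BB·CA·BB·CA·BB·CA·CA·CA·A·A·BB·CA·CA·CA·A·A·BB·CA
    A ↦ CA
    B ↦ A
    C ↦ BB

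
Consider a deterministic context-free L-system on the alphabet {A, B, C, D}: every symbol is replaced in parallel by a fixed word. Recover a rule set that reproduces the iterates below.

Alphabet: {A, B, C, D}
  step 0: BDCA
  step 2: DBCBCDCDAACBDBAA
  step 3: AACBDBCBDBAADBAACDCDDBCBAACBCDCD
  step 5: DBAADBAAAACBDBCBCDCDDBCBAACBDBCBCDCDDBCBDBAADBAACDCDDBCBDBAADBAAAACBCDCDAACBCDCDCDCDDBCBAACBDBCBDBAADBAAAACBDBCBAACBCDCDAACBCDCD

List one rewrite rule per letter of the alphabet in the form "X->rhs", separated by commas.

A->CD, B->CB, C->DB, D->AA

  step 2 ⇒ step 3: DBCBCDCDAACBDBAA ⇒ AA·CB·DB·CB·DB·AA·DB·AA·CD·CD·DB·CB·AA·CB·CD·CD
    A ↦ CD
    B ↦ CB
    C ↦ DB
    D ↦ AA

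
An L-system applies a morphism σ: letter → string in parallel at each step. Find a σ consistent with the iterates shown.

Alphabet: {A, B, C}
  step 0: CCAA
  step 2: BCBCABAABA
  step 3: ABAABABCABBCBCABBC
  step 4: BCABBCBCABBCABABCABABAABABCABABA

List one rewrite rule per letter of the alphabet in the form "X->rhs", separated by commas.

  step 3 ⇒ step 4: ABAABABCABBCBCABBC ⇒ BC·AB·BC·BC·AB·BC·AB·A·BC·AB·AB·A·AB·A·BC·AB·AB·A
    A ↦ BC
    B ↦ AB
    C ↦ A

A->BC, B->AB, C->A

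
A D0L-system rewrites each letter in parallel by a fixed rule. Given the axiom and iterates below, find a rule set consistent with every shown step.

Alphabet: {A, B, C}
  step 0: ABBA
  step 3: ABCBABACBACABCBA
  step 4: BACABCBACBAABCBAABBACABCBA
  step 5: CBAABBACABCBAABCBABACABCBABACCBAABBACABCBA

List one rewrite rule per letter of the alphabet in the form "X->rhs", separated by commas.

  step 4 ⇒ step 5: BACABCBACBAABCBAABBACABCBA ⇒ C·BA·AB·BA·C·AB·C·BA·AB·C·BA·BA·C·AB·C·BA·BA·C·C·BA·AB·BA·C·AB·C·BA
    A ↦ BA
    B ↦ C
    C ↦ AB

A->BA, B->C, C->AB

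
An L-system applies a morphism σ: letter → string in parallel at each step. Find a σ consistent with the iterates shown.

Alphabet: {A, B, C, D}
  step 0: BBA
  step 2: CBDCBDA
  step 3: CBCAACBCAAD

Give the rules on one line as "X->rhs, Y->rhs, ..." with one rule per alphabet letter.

  step 2 ⇒ step 3: CBDCBDA ⇒ CB·CA·A·CB·CA·A·D
    A ↦ D
    B ↦ CA
    C ↦ CB
    D ↦ A

A->D, B->CA, C->CB, D->A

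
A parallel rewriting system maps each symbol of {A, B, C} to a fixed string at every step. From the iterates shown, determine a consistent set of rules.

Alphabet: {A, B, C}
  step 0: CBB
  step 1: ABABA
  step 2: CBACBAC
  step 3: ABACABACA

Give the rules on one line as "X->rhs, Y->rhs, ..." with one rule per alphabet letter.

A->C, B->BA, C->A

  step 2 ⇒ step 3: CBACBAC ⇒ A·BA·C·A·BA·C·A
    A ↦ C
    B ↦ BA
    C ↦ A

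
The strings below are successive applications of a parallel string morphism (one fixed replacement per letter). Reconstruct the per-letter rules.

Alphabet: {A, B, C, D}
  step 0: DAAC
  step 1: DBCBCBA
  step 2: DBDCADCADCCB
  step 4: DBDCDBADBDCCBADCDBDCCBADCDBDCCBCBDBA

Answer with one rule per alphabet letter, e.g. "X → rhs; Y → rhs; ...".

A->CB, B->DC, C->A, D->DB

  step 1 ⇒ step 2: DBCBCBA ⇒ DB·DC·A·DC·A·DC·CB
    A ↦ CB
    B ↦ DC
    C ↦ A
    D ↦ DB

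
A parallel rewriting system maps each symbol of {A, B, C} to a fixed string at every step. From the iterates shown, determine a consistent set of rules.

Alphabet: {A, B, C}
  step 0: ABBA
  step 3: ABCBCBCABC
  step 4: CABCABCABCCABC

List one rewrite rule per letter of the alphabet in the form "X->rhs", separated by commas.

A->C, B->A, C->BC

  step 3 ⇒ step 4: ABCBCBCABC ⇒ C·A·BC·A·BC·A·BC·C·A·BC
    A ↦ C
    B ↦ A
    C ↦ BC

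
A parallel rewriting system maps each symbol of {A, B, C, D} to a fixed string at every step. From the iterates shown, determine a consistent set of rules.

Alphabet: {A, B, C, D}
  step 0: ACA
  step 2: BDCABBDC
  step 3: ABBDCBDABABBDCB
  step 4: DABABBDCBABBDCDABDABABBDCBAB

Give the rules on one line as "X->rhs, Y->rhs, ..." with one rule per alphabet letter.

  step 3 ⇒ step 4: ABBDCBDABABBDCB ⇒ D·AB·AB·BDC·B·AB·BDC·D·AB·D·AB·AB·BDC·B·AB
    A ↦ D
    B ↦ AB
    C ↦ B
    D ↦ BDC

A->D, B->AB, C->B, D->BDC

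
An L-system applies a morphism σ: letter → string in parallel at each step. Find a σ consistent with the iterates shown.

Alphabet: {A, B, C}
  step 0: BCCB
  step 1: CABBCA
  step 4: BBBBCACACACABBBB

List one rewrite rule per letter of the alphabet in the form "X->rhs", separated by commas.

  step 0 ⇒ step 1: BCCB ⇒ CA·B·B·CA
    B ↦ CA
    C ↦ B
    A ↦ B  (constrained at step 1)

A->B, B->CA, C->B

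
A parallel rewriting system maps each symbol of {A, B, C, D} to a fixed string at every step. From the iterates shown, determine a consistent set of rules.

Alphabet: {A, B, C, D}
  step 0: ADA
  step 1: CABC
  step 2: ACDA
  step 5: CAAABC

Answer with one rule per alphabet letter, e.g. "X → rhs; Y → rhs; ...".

A->C, B->D, C->A, D->AB

  step 1 ⇒ step 2: CABC ⇒ A·C·D·A
    A ↦ C
    B ↦ D
    C ↦ A
  step 0 ⇒ step 1: ADA ⇒ C·AB·C
    D ↦ AB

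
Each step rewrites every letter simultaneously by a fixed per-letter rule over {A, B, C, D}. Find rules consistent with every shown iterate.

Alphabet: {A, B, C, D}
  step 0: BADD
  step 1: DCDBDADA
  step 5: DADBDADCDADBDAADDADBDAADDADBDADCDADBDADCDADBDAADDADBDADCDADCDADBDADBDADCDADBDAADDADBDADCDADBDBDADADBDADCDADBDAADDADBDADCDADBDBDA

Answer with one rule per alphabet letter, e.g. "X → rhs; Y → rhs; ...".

A->DB, B->DC, C->AD, D->DA

  step 0 ⇒ step 1: BADD ⇒ DC·DB·DA·DA
    A ↦ DB
    B ↦ DC
    D ↦ DA
    C ↦ AD  (constrained at step 1)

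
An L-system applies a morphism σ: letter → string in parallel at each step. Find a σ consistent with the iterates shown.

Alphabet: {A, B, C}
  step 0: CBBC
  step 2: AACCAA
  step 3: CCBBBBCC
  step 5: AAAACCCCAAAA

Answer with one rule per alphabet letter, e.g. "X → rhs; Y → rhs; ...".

A->C, B->A, C->BB

  step 2 ⇒ step 3: AACCAA ⇒ C·C·BB·BB·C·C
    A ↦ C
    C ↦ BB
    B ↦ A  (constrained at step 0)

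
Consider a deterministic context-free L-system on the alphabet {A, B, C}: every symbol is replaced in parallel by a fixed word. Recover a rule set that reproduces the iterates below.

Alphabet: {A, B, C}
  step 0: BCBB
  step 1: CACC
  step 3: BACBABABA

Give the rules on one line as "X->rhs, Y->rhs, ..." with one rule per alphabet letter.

  step 0 ⇒ step 1: BCBB ⇒ C·A·C·C
    B ↦ C
    C ↦ A
    A ↦ BA  (constrained at step 1)

A->BA, B->C, C->A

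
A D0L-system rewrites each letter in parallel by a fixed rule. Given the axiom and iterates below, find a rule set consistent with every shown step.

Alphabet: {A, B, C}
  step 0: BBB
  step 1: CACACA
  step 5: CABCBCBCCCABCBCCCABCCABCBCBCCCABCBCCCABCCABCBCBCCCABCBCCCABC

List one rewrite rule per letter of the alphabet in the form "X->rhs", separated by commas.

  step 0 ⇒ step 1: BBB ⇒ CA·CA·CA
    B ↦ CA
    A ↦ C  (constrained at step 1)
    C ↦ BC  (constrained at step 1)

A->C, B->CA, C->BC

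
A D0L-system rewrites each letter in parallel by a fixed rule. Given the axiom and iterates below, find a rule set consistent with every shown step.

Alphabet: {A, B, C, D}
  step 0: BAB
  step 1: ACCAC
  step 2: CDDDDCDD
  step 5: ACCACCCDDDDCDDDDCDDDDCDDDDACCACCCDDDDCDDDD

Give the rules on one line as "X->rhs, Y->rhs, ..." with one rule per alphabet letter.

  step 1 ⇒ step 2: ACCAC ⇒ C·DD·DD·C·DD
    A ↦ C
    C ↦ DD
  step 0 ⇒ step 1: BAB ⇒ AC·C·AC
    B ↦ AC
    D ↦ BA  (constrained at step 2)

A->C, B->AC, C->DD, D->BA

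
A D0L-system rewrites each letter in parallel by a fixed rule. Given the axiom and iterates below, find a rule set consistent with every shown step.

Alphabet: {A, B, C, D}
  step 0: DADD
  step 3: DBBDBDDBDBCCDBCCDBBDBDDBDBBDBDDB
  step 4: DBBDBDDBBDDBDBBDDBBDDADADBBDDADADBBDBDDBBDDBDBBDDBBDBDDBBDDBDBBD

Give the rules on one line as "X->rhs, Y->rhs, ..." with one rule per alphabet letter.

  step 3 ⇒ step 4: DBBDBDDBDBCCDBCCDBBDBDDBDBBDBDDB ⇒ DB·BD·BD·DB·BD·DB·DB·BD·DB·BD·DA·DA·DB·BD·DA·DA·DB·BD·BD·DB·BD·DB·DB·BD·DB·BD·BD·DB·BD·DB·DB·BD
    B ↦ BD
    C ↦ DA
    D ↦ DB
    A ↦ CC  (constrained at step 0)

A->CC, B->BD, C->DA, D->DB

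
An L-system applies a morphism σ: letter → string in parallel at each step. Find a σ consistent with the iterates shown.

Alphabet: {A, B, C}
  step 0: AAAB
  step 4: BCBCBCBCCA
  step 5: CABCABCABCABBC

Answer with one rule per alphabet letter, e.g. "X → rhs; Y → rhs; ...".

  step 4 ⇒ step 5: BCBCBCBCCA ⇒ CA·B·CA·B·CA·B·CA·B·B·C
    A ↦ C
    B ↦ CA
    C ↦ B

A->C, B->CA, C->B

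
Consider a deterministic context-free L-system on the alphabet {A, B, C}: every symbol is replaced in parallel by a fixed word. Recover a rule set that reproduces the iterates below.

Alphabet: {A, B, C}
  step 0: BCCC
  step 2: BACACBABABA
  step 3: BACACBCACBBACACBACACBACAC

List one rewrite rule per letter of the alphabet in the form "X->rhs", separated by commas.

A->CAC, B->BA, C->B

  step 2 ⇒ step 3: BACACBABABA ⇒ BA·CAC·B·CAC·B·BA·CAC·BA·CAC·BA·CAC
    A ↦ CAC
    B ↦ BA
    C ↦ B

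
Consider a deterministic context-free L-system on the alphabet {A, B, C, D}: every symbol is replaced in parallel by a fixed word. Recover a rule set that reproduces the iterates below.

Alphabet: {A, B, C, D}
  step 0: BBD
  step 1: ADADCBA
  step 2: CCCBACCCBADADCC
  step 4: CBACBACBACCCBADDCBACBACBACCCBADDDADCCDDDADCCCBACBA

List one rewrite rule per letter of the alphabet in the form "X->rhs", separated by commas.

A->CC, B->AD, C->D, D->CBA

  step 1 ⇒ step 2: ADADCBA ⇒ CC·CBA·CC·CBA·D·AD·CC
    A ↦ CC
    B ↦ AD
    C ↦ D
    D ↦ CBA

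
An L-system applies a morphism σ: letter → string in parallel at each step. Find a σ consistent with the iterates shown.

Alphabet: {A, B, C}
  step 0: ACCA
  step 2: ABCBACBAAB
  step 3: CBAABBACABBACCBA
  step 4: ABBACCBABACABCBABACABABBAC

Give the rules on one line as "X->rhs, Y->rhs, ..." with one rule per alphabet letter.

  step 3 ⇒ step 4: CBAABBACABBACCBA ⇒ AB·BA·C·C·BA·BA·C·AB·C·BA·BA·C·AB·AB·BA·C
    A ↦ C
    B ↦ BA
    C ↦ AB

A->C, B->BA, C->AB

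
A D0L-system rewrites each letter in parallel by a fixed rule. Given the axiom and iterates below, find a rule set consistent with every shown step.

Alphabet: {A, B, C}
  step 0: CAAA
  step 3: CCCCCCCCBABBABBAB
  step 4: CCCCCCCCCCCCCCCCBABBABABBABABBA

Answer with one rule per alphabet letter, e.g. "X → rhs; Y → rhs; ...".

A->B, B->BA, C->CC

  step 3 ⇒ step 4: CCCCCCCCBABBABBAB ⇒ CC·CC·CC·CC·CC·CC·CC·CC·BA·B·BA·BA·B·BA·BA·B·BA
    A ↦ B
    B ↦ BA
    C ↦ CC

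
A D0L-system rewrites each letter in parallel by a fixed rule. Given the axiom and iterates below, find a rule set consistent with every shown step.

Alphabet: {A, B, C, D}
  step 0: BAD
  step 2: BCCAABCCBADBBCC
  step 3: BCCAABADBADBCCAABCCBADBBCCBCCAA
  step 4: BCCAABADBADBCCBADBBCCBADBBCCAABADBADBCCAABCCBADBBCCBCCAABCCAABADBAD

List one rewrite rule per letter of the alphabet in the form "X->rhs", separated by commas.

  step 3 ⇒ step 4: BCCAABADBADBCCAABCCBADBBCCBCCAA ⇒ BCC·A·A·BAD·BAD·BCC·BAD·B·BCC·BAD·B·BCC·A·A·BAD·BAD·BCC·A·A·BCC·BAD·B·BCC·BCC·A·A·BCC·A·A·BAD·BAD
    A ↦ BAD
    B ↦ BCC
    C ↦ A
    D ↦ B

A->BAD, B->BCC, C->A, D->B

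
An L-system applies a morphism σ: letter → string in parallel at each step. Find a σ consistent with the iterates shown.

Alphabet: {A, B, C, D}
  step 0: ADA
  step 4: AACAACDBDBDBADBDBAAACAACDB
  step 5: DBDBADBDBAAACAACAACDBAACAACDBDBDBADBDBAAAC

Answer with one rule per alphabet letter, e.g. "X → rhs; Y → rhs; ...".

A->DB, B->C, C->A, D->AA

  step 4 ⇒ step 5: AACAACDBDBDBADBDBAAACAACDB ⇒ DB·DB·A·DB·DB·A·AA·C·AA·C·AA·C·DB·AA·C·AA·C·DB·DB·DB·A·DB·DB·A·AA·C
    A ↦ DB
    B ↦ C
    C ↦ A
    D ↦ AA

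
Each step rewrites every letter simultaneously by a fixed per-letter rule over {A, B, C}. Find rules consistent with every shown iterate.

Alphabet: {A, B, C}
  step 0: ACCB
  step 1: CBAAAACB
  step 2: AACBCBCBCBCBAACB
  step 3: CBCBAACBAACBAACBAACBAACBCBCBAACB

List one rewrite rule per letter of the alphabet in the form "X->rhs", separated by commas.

  step 2 ⇒ step 3: AACBCBCBCBCBAACB ⇒ CB·CB·AA·CB·AA·CB·AA·CB·AA·CB·AA·CB·CB·CB·AA·CB
    A ↦ CB
    B ↦ CB
    C ↦ AA

A->CB, B->CB, C->AA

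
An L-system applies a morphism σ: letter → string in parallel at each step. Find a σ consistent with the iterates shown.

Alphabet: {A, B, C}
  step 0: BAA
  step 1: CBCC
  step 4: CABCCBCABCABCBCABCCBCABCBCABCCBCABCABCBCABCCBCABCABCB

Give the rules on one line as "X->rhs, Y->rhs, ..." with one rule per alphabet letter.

  step 0 ⇒ step 1: BAA ⇒ CB·C·C
    A ↦ C
    B ↦ CB
    C ↦ CAB  (constrained at step 1)

A->C, B->CB, C->CAB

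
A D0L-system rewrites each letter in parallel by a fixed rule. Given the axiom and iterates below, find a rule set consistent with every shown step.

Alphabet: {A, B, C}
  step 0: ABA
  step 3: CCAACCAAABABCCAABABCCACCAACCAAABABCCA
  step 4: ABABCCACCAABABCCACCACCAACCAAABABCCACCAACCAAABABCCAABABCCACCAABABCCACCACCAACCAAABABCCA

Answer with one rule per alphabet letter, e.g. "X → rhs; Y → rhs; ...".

A->CCA, B->A, C->AB

  step 3 ⇒ step 4: CCAACCAAABABCCAABABCCACCAACCAAABABCCA ⇒ AB·AB·CCA·CCA·AB·AB·CCA·CCA·CCA·A·CCA·A·AB·AB·CCA·CCA·A·CCA·A·AB·AB·CCA·AB·AB·CCA·CCA·AB·AB·CCA·CCA·CCA·A·CCA·A·AB·AB·CCA
    A ↦ CCA
    B ↦ A
    C ↦ AB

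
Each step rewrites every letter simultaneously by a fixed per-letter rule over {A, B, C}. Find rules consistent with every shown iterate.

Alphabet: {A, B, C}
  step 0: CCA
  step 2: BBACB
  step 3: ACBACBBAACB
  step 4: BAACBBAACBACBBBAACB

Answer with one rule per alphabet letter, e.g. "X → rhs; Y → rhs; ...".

  step 3 ⇒ step 4: ACBACBBAACB ⇒ B·A·ACB·B·A·ACB·ACB·B·B·A·ACB
    A ↦ B
    B ↦ ACB
    C ↦ A

A->B, B->ACB, C->A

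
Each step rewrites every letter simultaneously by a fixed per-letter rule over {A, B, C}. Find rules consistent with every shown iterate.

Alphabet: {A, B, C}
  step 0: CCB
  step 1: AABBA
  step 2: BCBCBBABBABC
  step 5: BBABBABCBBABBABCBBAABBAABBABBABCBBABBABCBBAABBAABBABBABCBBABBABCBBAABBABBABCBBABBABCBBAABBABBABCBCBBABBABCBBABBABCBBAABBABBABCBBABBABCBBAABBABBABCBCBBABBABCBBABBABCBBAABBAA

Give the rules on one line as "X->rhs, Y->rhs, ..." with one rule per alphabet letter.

A->BC, B->BBA, C->A

  step 1 ⇒ step 2: AABBA ⇒ BC·BC·BBA·BBA·BC
    A ↦ BC
    B ↦ BBA
  step 0 ⇒ step 1: CCB ⇒ A·A·BBA
    C ↦ A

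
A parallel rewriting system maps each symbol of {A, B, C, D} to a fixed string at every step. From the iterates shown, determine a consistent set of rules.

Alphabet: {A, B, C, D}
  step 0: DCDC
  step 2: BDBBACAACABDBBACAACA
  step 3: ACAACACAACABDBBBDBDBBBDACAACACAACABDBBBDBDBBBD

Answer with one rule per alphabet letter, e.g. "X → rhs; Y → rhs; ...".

  step 2 ⇒ step 3: BDBBACAACABDBBACAACA ⇒ ACA·AC·ACA·ACA·BD·BB·BD·BD·BB·BD·ACA·AC·ACA·ACA·BD·BB·BD·BD·BB·BD
    A ↦ BD
    B ↦ ACA
    C ↦ BB
    D ↦ AC

A->BD, B->ACA, C->BB, D->AC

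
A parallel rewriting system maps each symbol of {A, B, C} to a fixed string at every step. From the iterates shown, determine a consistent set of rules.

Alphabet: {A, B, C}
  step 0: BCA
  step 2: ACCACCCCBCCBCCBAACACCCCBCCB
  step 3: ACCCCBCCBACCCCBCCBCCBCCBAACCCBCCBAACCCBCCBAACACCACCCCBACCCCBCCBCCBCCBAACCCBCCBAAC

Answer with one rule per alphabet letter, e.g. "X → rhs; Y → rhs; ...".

  step 2 ⇒ step 3: ACCACCCCBCCBCCBAACACCCCBCCB ⇒ ACC·CCB·CCB·ACC·CCB·CCB·CCB·CCB·AAC·CCB·CCB·AAC·CCB·CCB·AAC·ACC·ACC·CCB·ACC·CCB·CCB·CCB·CCB·AAC·CCB·CCB·AAC
    A ↦ ACC
    B ↦ AAC
    C ↦ CCB

A->ACC, B->AAC, C->CCB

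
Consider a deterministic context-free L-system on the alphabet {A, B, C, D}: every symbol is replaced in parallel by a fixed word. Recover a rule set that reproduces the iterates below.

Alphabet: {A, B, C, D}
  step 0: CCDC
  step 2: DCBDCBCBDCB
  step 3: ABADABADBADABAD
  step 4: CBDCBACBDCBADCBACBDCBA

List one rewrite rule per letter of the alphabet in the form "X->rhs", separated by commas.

  step 3 ⇒ step 4: ABADABADBADABAD ⇒ CB·D·CB·A·CB·D·CB·A·D·CB·A·CB·D·CB·A
    A ↦ CB
    B ↦ D
    D ↦ A
  step 2 ⇒ step 3: DCBDCBCBDCB ⇒ A·BA·D·A·BA·D·BA·D·A·BA·D
    C ↦ BA

A->CB, B->D, C->BA, D->A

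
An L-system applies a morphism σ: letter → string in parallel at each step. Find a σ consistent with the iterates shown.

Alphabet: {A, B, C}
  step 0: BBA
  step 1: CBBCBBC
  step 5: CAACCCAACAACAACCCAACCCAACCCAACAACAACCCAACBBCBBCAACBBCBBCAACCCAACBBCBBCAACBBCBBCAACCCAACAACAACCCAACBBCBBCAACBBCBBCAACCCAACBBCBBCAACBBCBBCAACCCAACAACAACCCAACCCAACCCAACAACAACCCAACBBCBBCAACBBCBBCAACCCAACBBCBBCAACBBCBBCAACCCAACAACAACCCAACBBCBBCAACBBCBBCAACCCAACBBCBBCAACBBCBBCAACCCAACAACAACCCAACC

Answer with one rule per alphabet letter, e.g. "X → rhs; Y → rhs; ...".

A->C, B->CBB, C->CAA

  step 0 ⇒ step 1: BBA ⇒ CBB·CBB·C
    A ↦ C
    B ↦ CBB
    C ↦ CAA  (constrained at step 1)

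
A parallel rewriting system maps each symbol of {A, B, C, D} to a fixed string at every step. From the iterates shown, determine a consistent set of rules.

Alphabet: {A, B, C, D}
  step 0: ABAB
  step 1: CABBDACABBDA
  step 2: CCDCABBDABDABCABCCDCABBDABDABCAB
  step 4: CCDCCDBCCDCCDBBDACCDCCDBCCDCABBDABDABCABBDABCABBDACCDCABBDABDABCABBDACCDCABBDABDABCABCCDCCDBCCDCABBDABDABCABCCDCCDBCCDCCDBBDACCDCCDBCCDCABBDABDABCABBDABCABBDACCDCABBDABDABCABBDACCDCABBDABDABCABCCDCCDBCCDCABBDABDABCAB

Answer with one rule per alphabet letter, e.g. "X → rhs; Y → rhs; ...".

A->CAB, B->BDA, C->CCD, D->B

  step 1 ⇒ step 2: CABBDACABBDA ⇒ CCD·CAB·BDA·BDA·B·CAB·CCD·CAB·BDA·BDA·B·CAB
    A ↦ CAB
    B ↦ BDA
    C ↦ CCD
    D ↦ B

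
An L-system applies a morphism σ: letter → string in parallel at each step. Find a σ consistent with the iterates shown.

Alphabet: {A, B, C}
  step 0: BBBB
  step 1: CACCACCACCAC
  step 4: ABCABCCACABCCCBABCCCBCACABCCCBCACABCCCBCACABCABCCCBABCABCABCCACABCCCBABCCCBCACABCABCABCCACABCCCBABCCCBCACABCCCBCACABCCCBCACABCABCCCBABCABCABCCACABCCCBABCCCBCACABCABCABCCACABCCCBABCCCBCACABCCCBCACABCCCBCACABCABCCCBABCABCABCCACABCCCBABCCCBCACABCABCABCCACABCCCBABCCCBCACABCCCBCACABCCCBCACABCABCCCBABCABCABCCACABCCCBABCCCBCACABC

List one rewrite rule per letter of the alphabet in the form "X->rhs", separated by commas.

  step 0 ⇒ step 1: BBBB ⇒ CAC·CAC·CAC·CAC
    B ↦ CAC
    A ↦ CCB  (constrained at step 1)
    C ↦ ABC  (constrained at step 1)

A->CCB, B->CAC, C->ABC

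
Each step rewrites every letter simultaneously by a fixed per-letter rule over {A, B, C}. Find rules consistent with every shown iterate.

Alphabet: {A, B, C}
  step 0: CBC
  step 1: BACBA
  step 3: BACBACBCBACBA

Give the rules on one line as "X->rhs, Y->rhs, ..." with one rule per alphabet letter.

  step 0 ⇒ step 1: CBC ⇒ BA·C·BA
    B ↦ C
    C ↦ BA
    A ↦ BC  (constrained at step 1)

A->BC, B->C, C->BA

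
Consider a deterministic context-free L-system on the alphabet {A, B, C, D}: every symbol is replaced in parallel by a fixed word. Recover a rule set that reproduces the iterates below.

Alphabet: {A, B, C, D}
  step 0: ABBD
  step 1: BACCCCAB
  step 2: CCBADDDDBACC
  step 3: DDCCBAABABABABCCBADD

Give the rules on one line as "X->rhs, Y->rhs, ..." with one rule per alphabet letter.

  step 2 ⇒ step 3: CCBADDDDBACC ⇒ D·D·CC·BA·AB·AB·AB·AB·CC·BA·D·D
    A ↦ BA
    B ↦ CC
    C ↦ D
    D ↦ AB

A->BA, B->CC, C->D, D->AB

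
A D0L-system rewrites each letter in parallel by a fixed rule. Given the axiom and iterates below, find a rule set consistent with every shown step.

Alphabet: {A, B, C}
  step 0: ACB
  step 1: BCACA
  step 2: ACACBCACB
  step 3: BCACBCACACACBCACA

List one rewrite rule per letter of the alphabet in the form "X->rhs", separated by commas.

A->B, B->A, C->CAC

  step 2 ⇒ step 3: ACACBCACB ⇒ B·CAC·B·CAC·A·CAC·B·CAC·A
    A ↦ B
    B ↦ A
    C ↦ CAC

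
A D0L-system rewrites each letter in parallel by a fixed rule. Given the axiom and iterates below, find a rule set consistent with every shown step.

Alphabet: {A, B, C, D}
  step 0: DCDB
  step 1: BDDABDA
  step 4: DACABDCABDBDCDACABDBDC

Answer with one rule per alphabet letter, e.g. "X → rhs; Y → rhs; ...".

A->C, B->A, C->DA, D->BD

  step 0 ⇒ step 1: DCDB ⇒ BD·DA·BD·A
    B ↦ A
    C ↦ DA
    D ↦ BD
    A ↦ C  (constrained at step 1)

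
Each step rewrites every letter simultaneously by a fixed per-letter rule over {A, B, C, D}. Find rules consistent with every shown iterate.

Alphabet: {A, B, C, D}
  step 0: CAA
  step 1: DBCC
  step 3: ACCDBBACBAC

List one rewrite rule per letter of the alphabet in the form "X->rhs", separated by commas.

  step 0 ⇒ step 1: CAA ⇒ DB·C·C
    A ↦ C
    C ↦ DB
    B ↦ AC  (constrained at step 1)
    D ↦ B  (constrained at step 1)

A->C, B->AC, C->DB, D->B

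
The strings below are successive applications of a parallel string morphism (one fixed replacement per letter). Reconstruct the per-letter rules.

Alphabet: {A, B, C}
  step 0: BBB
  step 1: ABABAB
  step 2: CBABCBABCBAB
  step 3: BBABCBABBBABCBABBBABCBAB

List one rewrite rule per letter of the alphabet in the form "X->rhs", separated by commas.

  step 2 ⇒ step 3: CBABCBABCBAB ⇒ BB·AB·CB·AB·BB·AB·CB·AB·BB·AB·CB·AB
    A ↦ CB
    B ↦ AB
    C ↦ BB

A->CB, B->AB, C->BB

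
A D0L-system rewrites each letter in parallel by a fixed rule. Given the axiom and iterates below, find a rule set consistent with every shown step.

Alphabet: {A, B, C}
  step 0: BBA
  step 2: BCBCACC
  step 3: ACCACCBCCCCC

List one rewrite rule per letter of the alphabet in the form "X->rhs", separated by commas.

A->BC, B->A, C->CC

  step 2 ⇒ step 3: BCBCACC ⇒ A·CC·A·CC·BC·CC·CC
    A ↦ BC
    B ↦ A
    C ↦ CC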